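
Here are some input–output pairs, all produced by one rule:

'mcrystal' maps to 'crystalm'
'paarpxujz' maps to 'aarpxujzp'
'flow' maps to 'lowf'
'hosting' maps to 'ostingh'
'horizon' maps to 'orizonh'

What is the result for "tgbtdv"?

What's happening: move the first character to the end.
For "tgbtdv" the result is "gbtdvt".

gbtdvt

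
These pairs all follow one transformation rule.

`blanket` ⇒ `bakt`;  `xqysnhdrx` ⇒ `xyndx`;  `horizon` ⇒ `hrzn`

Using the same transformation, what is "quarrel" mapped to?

The transformation: keep every other character starting from the first (positions 1st, 3rd, 5th, ...).
Doing the same to "quarrel": "qarl".

qarl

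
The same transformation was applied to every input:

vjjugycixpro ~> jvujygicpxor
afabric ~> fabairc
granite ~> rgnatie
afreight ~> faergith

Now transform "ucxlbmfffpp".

Each output is the input with this applied: swap each adjacent pair of characters (1↔2, 3↔4, ...).
For "ucxlbmfffpp" the result is "culxmbffpfp".

culxmbffpfp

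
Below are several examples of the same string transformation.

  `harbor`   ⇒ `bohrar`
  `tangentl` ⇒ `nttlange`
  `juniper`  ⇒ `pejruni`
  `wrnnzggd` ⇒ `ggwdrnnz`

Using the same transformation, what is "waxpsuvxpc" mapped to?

xpwcaxpsuv

The rule is to swap the first and last characters, then move the last 3 characters to the front (rotate right by 3).
Starting from "waxpsuvxpc": after the first operation, "caxpsuvxpw"; after the second, "xpwcaxpsuv".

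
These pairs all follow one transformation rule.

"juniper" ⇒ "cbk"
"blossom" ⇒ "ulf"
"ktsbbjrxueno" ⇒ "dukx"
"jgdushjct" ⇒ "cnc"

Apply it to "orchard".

haw

In each case the input is transformed by: shift every letter 7 places backward in the alphabet (wrapping around), then keep one character in every 3, starting at position 1 (positions 1st, 4th, 7th, ...).
On "orchard": the first step gives "hkvatkw", and the second then gives "haw".
(Check on "jgdushjct": → "czwnlacvm" → "cnc" ✓)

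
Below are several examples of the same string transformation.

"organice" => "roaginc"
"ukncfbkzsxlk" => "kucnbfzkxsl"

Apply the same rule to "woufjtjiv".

What's happening: delete the last character, then swap each adjacent pair of characters (1↔2, 3↔4, ...).
For "woufjtjiv", step one produces "woufjtji"; step two turns that into "owfutjij".
(Check on "ukncfbkzsxlk": → "ukncfbkzsxl" → "kucnbfzkxsl" ✓)

owfutjij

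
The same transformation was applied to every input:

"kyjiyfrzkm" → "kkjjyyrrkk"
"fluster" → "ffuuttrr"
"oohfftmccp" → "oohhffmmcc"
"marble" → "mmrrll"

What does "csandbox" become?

ccaaddoo

Rule — keep every other character starting from the first (positions 1st, 3rd, 5th, ...), then double every character.
On "csandbox": the first step gives "cado", and the second then gives "ccaaddoo".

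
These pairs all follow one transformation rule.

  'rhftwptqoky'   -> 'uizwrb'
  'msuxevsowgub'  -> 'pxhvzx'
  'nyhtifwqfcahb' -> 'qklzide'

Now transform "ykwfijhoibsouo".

Each output is the input with this applied: keep every other character starting from the first (positions 1st, 3rd, 5th, ...), then shift every letter 3 places forward in the alphabet (wrapping around).
So "ykwfijhoibsouo" becomes "bzlklvx".

bzlklvx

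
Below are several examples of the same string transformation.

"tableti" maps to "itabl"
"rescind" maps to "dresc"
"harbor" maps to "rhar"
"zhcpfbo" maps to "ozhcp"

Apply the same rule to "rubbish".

hrubb

What's happening: move the last 3 characters to the front (rotate right by 3), then delete the first 2 characters.
Starting from "rubbish": after the first operation, "ishrubb"; after the second, "hrubb".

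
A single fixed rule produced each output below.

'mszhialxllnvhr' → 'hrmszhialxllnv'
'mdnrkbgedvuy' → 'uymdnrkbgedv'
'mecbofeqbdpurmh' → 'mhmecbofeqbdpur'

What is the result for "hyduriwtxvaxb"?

xbhyduriwtxva

Rule — move the last 2 characters to the front (rotate right by 2).
"hyduriwtxvaxb" → "xbhyduriwtxva".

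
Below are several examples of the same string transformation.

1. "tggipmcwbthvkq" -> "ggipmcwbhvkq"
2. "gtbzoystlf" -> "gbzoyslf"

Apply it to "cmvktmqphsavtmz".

cmvkmqphsavmz

Each output is the input with this applied: remove every "t".
Applying that to "cmvktmqphsavtmz" gives "cmvkmqphsavmz".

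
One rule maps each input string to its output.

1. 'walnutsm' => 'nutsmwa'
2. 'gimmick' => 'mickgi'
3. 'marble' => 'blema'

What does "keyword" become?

In each case the input is transformed by: move the first 2 characters to the end (rotate left by 2), then delete the first character.
Working it through for "keyword": intermediate "ywordke", final "wordke".

wordke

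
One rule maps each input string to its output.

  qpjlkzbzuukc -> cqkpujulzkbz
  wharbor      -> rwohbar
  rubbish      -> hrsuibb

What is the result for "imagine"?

einmiag

The rule is to reverse the string, then take characters alternately from the front and the back (1st, last, 2nd, 2nd-last, ...).
On "imagine": the first step gives "enigami", and the second then gives "einmiag".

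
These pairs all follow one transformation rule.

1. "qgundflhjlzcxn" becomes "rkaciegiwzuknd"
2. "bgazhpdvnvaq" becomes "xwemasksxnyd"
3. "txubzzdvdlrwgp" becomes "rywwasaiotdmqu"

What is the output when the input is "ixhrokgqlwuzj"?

Rule — move the first 2 characters to the end (rotate left by 2), then shift every letter 3 places backward in the alphabet (wrapping around).
For "ixhrokgqlwuzj" the result is "eolhdnitrwgfu".

eolhdnitrwgfu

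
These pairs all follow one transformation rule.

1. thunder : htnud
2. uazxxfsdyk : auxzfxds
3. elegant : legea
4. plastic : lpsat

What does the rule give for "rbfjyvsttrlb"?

Each output is the input with this applied: delete the last 2 characters, then swap each adjacent pair of characters (1↔2, 3↔4, ...).
Applying both steps to "rbfjyvsttrlb": "rbfjyvsttr", then "brjfvytsrt".
(Check on "uazxxfsdyk": → "uazxxfsd" → "auxzfxds" ✓)

brjfvytsrt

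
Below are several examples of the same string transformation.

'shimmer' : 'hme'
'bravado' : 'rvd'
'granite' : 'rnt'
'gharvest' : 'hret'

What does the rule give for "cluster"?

Rule — keep every other character starting from the second (positions 2nd, 4th, 6th, ...).
So "cluster" becomes "lse".

lse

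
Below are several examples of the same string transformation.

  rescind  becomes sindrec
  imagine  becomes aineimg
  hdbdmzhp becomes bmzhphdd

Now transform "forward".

rardfow

The pattern: move the first 3 characters to the end (rotate left by 3), then swap the first and last characters.
Starting from "forward": after the first operation, "wardfor"; after the second, "rardfow".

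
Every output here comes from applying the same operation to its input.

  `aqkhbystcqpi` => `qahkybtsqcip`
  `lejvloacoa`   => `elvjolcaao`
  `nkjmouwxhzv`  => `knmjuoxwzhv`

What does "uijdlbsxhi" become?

The rule is to swap each adjacent pair of characters (1↔2, 3↔4, ...).
Applying that to "uijdlbsxhi" gives "iudjblxsih".

iudjblxsih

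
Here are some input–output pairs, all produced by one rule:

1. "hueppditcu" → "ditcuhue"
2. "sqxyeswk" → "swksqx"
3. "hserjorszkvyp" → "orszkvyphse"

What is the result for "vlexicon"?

The transformation: move the first 3 characters to the end (rotate left by 3), then delete the first 2 characters.
Starting from "vlexicon": after the first operation, "xiconvle"; after the second, "convle".

convle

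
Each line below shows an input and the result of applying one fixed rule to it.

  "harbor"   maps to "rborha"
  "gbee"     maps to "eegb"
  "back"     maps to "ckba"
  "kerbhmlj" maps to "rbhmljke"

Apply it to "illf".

The transformation: move the first 2 characters to the end (rotate left by 2).
On "illf" that produces "lfil".

lfil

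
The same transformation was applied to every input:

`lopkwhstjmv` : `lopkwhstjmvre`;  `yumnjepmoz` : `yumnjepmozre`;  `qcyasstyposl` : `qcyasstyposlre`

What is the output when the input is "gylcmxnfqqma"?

gylcmxnfqqmare

The rule is to append "re".
Doing the same to "gylcmxnfqqma": "gylcmxnfqqmare".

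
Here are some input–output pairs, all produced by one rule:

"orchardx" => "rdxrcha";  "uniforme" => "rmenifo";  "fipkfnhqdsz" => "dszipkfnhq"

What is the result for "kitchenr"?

The pattern: delete the first character, then move the last 3 characters to the front (rotate right by 3).
Applying both steps to "kitchenr": "itchenr", then "enritch".

enritch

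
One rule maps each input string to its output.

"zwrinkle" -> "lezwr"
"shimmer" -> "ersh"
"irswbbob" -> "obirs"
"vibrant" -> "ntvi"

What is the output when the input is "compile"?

leco

In each case the input is transformed by: move the last 2 characters to the front (rotate right by 2), then delete the last 3 characters.
Working it through for "compile": intermediate "lecompi", final "leco".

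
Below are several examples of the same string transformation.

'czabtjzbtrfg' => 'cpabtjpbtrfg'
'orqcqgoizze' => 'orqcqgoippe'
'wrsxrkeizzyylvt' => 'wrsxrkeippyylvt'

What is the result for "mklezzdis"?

mkleppdis

Looking at the pairs, the operation is to replace every "z" with "p".
Applying that to "mklezzdis" gives "mkleppdis".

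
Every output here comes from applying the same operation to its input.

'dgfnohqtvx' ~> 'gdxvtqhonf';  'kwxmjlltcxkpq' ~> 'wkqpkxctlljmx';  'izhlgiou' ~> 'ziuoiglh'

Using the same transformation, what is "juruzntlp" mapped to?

ujpltnzur

Rule — reverse the string, then move the last 2 characters to the front (rotate right by 2).
Working it through for "juruzntlp": intermediate "pltnzuruj", final "ujpltnzur".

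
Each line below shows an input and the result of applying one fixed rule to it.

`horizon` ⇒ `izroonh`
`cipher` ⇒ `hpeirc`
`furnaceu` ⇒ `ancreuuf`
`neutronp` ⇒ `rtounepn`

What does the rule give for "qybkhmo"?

khbmyoq

The pattern: take characters alternately from the front and the back (1st, last, 2nd, 2nd-last, ...), then reverse the string.
On "qybkhmo": the first step gives "qoymbhk", and the second then gives "khbmyoq".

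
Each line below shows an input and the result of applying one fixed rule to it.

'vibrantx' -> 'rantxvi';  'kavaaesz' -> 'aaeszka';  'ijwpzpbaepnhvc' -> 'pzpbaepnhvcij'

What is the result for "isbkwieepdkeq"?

kwieepdkeqis

Looking at the pairs, the operation is to move the first 2 characters to the end (rotate left by 2), then delete the first character.
"isbkwieepdkeq" → "bkwieepdkeqis" → "kwieepdkeqis".
(Check on "kavaaesz": → "vaaeszka" → "aaeszka" ✓)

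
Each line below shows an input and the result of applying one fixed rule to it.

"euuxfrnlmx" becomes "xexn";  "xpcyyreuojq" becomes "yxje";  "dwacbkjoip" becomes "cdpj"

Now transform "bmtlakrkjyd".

lbyr

The pattern: keep one character in every 3, starting at position 1 (positions 1st, 4th, 7th, ...), then swap each adjacent pair of characters (1↔2, 3↔4, ...).
On "bmtlakrkjyd" that produces "lbyr".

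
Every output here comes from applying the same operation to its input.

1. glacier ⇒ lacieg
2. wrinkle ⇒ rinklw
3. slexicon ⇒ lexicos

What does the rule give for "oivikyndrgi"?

ivikyndrgo

The pattern: delete the last character, then move the first character to the end.
Applying both steps to "oivikyndrgi": "oivikyndrg", then "ivikyndrgo".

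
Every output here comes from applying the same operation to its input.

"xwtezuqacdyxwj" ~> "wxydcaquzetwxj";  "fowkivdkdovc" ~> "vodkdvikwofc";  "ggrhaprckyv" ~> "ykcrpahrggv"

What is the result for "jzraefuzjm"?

Rule — move the last character to the front, then reverse the string.
For "jzraefuzjm", step one produces "mjzraefuzj"; step two turns that into "jzufearzjm".

jzufearzjm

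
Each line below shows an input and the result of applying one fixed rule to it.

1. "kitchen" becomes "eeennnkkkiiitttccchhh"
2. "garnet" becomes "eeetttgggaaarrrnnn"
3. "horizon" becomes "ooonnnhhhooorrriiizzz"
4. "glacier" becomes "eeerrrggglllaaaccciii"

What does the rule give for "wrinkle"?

llleeewwwrrriiinnnkkk

In each case the input is transformed by: move the last 2 characters to the front (rotate right by 2), then repeat every character 3 times.
Working it through for "wrinkle": intermediate "lewrink", final "llleeewwwrrriiinnnkkk".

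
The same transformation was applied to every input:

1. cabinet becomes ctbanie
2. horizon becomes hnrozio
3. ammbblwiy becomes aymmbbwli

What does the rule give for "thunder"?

truhdne

The pattern: move the last character to the front, then swap each adjacent pair of characters (1↔2, 3↔4, ...).
Working it through for "thunder": intermediate "rthunde", final "truhdne".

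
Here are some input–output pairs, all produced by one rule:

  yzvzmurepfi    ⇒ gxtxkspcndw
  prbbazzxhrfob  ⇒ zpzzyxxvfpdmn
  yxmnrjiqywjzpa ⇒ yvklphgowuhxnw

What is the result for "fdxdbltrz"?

Looking at the pairs, the operation is to shift every letter 2 places backward in the alphabet (wrapping around), then swap the first and last characters.
For "fdxdbltrz", step one produces "dbvbzjrpx"; step two turns that into "xbvbzjrpd".

xbvbzjrpd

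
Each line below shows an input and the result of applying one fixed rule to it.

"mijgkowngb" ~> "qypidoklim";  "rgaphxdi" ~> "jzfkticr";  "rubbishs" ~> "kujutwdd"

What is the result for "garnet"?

pgvict

In each case the input is transformed by: shift every letter 2 places forward in the alphabet (wrapping around), then swap the front and back halves of the string.
On "garnet" that produces "pgvict".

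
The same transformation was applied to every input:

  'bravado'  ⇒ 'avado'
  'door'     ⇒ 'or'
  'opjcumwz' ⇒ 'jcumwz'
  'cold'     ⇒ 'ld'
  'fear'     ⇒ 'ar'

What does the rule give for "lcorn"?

orn

What's happening: delete the first 2 characters.
Doing the same to "lcorn": "orn".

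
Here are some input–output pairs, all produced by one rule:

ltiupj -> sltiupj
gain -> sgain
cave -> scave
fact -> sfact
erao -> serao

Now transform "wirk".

In each case the input is transformed by: prepend "s".
On "wirk" that produces "swirk".

swirk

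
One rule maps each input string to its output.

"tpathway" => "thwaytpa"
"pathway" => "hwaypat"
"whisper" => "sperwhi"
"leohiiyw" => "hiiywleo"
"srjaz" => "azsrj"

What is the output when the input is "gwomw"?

mwgwo

In each case the input is transformed by: move the first 3 characters to the end (rotate left by 3).
So "gwomw" becomes "mwgwo".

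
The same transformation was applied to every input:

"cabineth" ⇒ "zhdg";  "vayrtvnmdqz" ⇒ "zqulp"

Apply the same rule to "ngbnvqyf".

fmpe

What's happening: shift every letter 1 place backward in the alphabet (wrapping around), then keep every other character starting from the second (positions 2nd, 4th, 6th, ...).
Applying both steps to "ngbnvqyf": "mfamupxe", then "fmpe".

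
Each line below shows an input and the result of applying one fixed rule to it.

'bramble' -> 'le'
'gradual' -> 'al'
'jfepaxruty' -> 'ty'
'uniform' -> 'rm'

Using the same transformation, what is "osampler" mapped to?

In each case the input is transformed by: keep only the last 2 characters.
So "osampler" becomes "er".

er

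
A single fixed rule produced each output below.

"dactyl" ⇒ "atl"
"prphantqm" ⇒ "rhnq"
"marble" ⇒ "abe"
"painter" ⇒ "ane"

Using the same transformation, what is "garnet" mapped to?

ant

The transformation: keep every other character starting from the second (positions 2nd, 4th, 6th, ...).
"garnet" → "ant".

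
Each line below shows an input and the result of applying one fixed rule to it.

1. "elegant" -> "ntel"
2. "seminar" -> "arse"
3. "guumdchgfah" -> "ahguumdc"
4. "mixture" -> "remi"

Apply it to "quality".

tyqu

What's happening: move the last 2 characters to the front (rotate right by 2), then delete the last 3 characters.
Applying both steps to "quality": "tyquali", then "tyqu".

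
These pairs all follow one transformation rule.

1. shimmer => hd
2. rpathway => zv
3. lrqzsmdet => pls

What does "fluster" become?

td

The transformation: shift every letter 1 place backward in the alphabet (wrapping around), then keep one character in every 3, starting at position 3 (positions 3rd, 6th, 9th, ...).
Working it through for "fluster": intermediate "ektrsdq", final "td".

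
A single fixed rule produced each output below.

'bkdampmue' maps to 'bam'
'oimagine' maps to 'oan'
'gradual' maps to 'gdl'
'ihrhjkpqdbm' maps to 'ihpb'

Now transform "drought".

dut

Each output is the input with this applied: keep one character in every 3, starting at position 1 (positions 1st, 4th, 7th, ...).
"drought" → "dut".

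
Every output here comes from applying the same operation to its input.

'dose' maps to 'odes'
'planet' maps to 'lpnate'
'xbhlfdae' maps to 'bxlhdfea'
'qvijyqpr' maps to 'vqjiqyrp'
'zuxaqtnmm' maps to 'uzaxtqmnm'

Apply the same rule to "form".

In each case the input is transformed by: swap each adjacent pair of characters (1↔2, 3↔4, ...).
For "form" the result is "ofmr".

ofmr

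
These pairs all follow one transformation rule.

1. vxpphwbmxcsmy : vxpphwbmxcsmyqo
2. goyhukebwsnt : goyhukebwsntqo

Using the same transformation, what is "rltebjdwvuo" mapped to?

Looking at the pairs, the operation is to append "qo".
On "rltebjdwvuo" that produces "rltebjdwvuoqo".

rltebjdwvuoqo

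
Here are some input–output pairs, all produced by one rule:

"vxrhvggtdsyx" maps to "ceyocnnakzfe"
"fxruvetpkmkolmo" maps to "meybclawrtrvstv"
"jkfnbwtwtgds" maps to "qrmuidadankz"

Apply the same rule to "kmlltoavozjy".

Looking at the pairs, the operation is to shift every letter 7 places forward in the alphabet (wrapping around).
On "kmlltoavozjy" that produces "rtssavhcvgqf".

rtssavhcvgqf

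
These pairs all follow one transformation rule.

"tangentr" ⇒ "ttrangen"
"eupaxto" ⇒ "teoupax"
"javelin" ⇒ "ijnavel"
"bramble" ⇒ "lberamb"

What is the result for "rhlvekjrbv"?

brvhlvekjr

Each output is the input with this applied: swap the first and last characters, then move the last 2 characters to the front (rotate right by 2).
On "rhlvekjrbv": the first step gives "vhlvekjrbr", and the second then gives "brvhlvekjr".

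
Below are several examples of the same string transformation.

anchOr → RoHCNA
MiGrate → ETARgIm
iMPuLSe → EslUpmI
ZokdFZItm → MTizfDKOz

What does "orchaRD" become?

drAHCRO

Each output is the input with this applied: flip the case of every letter, then reverse the string.
"orchaRD" → "ORCHArd" → "drAHCRO".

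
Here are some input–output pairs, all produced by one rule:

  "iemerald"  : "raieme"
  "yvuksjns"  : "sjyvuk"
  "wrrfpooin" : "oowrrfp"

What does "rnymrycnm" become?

ycrnymr

Rule — delete the last 2 characters, then move the last 2 characters to the front (rotate right by 2).
Applying both steps to "rnymrycnm": "rnymryc", then "ycrnymr".
(Check on "wrrfpooin": → "wrrfpoo" → "oowrrfp" ✓)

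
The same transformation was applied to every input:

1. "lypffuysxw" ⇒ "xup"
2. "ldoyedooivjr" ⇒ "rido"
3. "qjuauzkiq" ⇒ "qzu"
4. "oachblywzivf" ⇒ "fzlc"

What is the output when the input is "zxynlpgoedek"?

Looking at the pairs, the operation is to keep one character in every 3, starting at position 3 (positions 3rd, 6th, 9th, ...), then reverse the string.
Starting from "zxynlpgoedek": after the first operation, "ypek"; after the second, "kepy".

kepy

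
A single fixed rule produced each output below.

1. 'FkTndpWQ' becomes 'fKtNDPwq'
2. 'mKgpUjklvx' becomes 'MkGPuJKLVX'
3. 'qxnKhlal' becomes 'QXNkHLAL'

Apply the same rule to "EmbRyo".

Looking at the pairs, the operation is to flip the case of every letter.
Applying that to "EmbRyo" gives "eMBrYO".

eMBrYO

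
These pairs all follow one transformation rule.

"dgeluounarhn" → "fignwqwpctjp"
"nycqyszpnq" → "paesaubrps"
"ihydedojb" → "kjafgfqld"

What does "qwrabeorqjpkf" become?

What's happening: shift every letter 2 places forward in the alphabet (wrapping around).
Doing the same to "qwrabeorqjpkf": "sytcdgqtslrmh".

sytcdgqtslrmh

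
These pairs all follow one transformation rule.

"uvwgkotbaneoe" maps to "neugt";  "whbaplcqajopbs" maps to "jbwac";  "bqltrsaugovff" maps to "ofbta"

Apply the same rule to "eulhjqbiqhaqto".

htehb

The pattern: keep one character in every 3, starting at position 1 (positions 1st, 4th, 7th, ...), then move the first 3 characters to the end (rotate left by 3).
Working it through for "eulhjqbiqhaqto": intermediate "ehbht", final "htehb".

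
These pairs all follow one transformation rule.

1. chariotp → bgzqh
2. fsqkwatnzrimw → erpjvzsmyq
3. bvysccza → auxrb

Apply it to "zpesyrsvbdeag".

yodrxqruac

Rule — delete the last 3 characters, then shift every letter 1 place backward in the alphabet (wrapping around).
Applying that to "zpesyrsvbdeag" gives "yodrxqruac".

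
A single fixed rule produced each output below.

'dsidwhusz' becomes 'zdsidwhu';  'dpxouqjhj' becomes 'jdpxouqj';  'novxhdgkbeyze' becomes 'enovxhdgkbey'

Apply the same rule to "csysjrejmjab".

bcsysjrejmj

Each output is the input with this applied: move the last 2 characters to the front (rotate right by 2), then delete the first character.
On "csysjrejmjab": the first step gives "abcsysjrejmj", and the second then gives "bcsysjrejmj".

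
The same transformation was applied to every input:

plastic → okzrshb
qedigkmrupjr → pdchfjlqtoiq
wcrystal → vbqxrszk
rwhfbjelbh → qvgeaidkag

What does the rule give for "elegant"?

dkdfzms

The pattern: shift every letter 1 place backward in the alphabet (wrapping around).
For "elegant" the result is "dkdfzms".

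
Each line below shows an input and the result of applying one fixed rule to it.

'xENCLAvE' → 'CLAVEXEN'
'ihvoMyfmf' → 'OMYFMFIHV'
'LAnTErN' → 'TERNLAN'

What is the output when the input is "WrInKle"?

What's happening: move the first 3 characters to the end (rotate left by 3), then convert every letter to uppercase.
Applying both steps to "WrInKle": "nKleWrI", then "NKLEWRI".

NKLEWRI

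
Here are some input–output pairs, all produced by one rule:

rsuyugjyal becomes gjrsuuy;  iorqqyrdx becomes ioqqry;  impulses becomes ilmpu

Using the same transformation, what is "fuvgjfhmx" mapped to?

ffgjuv

The rule is to delete the last 3 characters, then sort the characters into alphabetical order.
On "fuvgjfhmx": the first step gives "fuvgjf", and the second then gives "ffgjuv".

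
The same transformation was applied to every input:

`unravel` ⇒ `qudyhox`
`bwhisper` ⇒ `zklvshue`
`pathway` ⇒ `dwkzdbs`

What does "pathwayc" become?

dwkzdbfs

Each output is the input with this applied: shift every letter 3 places forward in the alphabet (wrapping around), then move the first character to the end.
Starting from "pathwayc": after the first operation, "sdwkzdbf"; after the second, "dwkzdbfs".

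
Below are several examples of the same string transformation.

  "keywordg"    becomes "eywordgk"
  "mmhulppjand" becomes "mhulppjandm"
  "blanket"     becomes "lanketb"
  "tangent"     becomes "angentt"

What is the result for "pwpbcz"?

In each case the input is transformed by: move the first character to the end.
On "pwpbcz" that produces "wpbczp".

wpbczp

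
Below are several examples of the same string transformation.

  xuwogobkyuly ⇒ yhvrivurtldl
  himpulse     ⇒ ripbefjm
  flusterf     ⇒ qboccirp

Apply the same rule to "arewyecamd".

bzxjaxobtv

What's happening: swap the front and back halves of the string, then shift every letter 3 places backward in the alphabet (wrapping around).
"arewyecamd" → "ecamdarewy" → "bzxjaxobtv".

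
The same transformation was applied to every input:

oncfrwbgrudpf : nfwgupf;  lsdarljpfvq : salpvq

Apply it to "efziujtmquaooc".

The rule is to swap each adjacent pair of characters (1↔2, 3↔4, ...), then keep every other character starting from the first (positions 1st, 3rd, 5th, ...).
For "efziujtmquaooc" the result is "fijmuoc".

fijmuoc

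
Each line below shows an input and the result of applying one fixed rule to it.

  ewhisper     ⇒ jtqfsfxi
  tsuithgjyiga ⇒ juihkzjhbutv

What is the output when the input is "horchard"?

Each output is the input with this applied: shift every letter 1 place forward in the alphabet (wrapping around), then move the first 3 characters to the end (rotate left by 3).
Working it through for "horchard": intermediate "ipsdibse", final "dibseips".

dibseips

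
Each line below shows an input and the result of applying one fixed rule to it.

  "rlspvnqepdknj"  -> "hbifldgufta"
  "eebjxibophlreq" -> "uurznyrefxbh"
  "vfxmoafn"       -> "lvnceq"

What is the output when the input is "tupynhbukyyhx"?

The rule is to shift every letter 10 places backward in the alphabet (wrapping around), then delete the last 2 characters.
On "tupynhbukyyhx": the first step gives "jkfodxrkaooxn", and the second then gives "jkfodxrkaoo".

jkfodxrkaoo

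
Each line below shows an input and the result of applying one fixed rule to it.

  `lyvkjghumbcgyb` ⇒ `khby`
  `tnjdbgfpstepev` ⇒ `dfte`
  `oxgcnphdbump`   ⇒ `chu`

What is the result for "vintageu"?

te

The rule is to keep one character in every 3, starting at position 1 (positions 1st, 4th, 7th, ...), then delete the first character.
For "vintageu", step one produces "vte"; step two turns that into "te".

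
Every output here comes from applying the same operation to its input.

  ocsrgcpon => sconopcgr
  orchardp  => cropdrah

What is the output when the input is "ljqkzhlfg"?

qjlgflhzk

What's happening: move the first 3 characters to the end (rotate left by 3), then reverse the string.
On "ljqkzhlfg": the first step gives "kzhlfgljq", and the second then gives "qjlgflhzk".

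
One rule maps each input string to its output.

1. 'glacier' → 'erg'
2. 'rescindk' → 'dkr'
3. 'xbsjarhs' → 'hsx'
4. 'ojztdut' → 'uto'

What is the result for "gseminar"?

arg

Rule — move the first character to the end, then keep only the last 3 characters.
"gseminar" → "seminarg" → "arg".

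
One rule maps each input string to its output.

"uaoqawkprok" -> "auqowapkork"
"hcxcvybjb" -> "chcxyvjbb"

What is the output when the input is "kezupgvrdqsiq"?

The pattern: swap each adjacent pair of characters (1↔2, 3↔4, ...).
For "kezupgvrdqsiq" the result is "ekuzgprvqdisq".

ekuzgprvqdisq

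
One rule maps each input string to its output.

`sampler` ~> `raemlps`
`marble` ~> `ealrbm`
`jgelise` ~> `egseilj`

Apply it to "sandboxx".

What's happening: take characters alternately from the front and the back (1st, last, 2nd, 2nd-last, ...), then move the first character to the end.
Applying both steps to "sandboxx": "sxaxnodb", then "xaxnodbs".

xaxnodbs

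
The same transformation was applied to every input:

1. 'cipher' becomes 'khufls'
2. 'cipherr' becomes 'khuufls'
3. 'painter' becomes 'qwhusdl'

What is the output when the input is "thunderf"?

The pattern: shift every letter 3 places forward in the alphabet (wrapping around), then move the first 3 characters to the end (rotate left by 3).
Starting from "thunderf": after the first operation, "wkxqghui"; after the second, "qghuiwkx".

qghuiwkx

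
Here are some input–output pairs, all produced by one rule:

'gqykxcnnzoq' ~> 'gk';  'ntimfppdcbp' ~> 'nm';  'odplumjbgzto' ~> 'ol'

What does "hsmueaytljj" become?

The transformation: keep one character in every 3, starting at position 1 (positions 1st, 4th, 7th, ...), then delete the last 2 characters.
Applying both steps to "hsmueaytljj": "huyj", then "hu".

hu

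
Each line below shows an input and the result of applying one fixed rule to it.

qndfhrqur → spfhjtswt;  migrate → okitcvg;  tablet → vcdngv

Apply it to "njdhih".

In each case the input is transformed by: shift every letter 2 places forward in the alphabet (wrapping around).
On "njdhih" that produces "plfjkj".

plfjkj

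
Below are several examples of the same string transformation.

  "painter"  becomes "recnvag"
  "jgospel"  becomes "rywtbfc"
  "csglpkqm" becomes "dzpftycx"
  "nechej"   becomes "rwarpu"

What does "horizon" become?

The rule is to shift every letter 13 places forward in the alphabet (wrapping around) — i.e. ROT13, then move the last 2 characters to the front (rotate right by 2).
So "horizon" becomes "baubevm".

baubevm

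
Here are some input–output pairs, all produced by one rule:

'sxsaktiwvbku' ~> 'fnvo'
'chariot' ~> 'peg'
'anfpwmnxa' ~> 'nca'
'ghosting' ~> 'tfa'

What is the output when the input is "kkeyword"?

The transformation: shift every letter 13 places forward in the alphabet (wrapping around) — i.e. ROT13, then keep one character in every 3, starting at position 1 (positions 1st, 4th, 7th, ...).
Starting from "kkeyword": after the first operation, "xxrljbeq"; after the second, "xle".

xle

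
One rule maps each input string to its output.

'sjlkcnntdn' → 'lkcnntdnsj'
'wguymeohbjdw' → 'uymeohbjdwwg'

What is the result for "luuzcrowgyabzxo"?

The transformation: move the first 2 characters to the end (rotate left by 2).
On "luuzcrowgyabzxo" that produces "uzcrowgyabzxolu".

uzcrowgyabzxolu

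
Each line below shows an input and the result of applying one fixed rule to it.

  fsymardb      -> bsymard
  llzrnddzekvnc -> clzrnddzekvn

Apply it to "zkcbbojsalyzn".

nkcbbojsalyz

What's happening: swap the first and last characters, then delete the last character.
Working it through for "zkcbbojsalyzn": intermediate "nkcbbojsalyzz", final "nkcbbojsalyz".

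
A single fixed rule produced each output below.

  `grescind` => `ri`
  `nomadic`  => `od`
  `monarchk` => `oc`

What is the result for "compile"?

oi

Looking at the pairs, the operation is to take characters alternately from the front and the back (1st, last, 2nd, 2nd-last, ...), then keep one character in every 3, starting at position 3 (positions 3rd, 6th, 9th, ...).
"compile" → "ceolmip" → "oi".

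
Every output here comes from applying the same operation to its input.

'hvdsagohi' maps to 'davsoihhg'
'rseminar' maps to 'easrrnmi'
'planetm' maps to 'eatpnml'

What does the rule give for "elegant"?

In each case the input is transformed by: sort the characters into reverse alphabetical order, then move the last 2 characters to the front (rotate right by 2).
Applying that to "elegant" gives "eatnlge".

eatnlge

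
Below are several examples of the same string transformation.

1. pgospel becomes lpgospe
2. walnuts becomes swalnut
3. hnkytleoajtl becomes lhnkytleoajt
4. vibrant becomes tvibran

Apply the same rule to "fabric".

What's happening: move the last character to the front.
For "fabric" the result is "cfabri".

cfabri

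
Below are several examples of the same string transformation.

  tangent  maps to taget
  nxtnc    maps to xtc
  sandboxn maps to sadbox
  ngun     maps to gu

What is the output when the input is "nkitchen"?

kitche

What's happening: remove every "n".
For "nkitchen" the result is "kitche".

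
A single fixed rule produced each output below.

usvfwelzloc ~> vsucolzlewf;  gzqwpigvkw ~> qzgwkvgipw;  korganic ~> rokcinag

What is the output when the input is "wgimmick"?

What's happening: reverse the string, then move the last 3 characters to the front (rotate right by 3).
Applying that to "wgimmick" gives "igwkcimm".

igwkcimm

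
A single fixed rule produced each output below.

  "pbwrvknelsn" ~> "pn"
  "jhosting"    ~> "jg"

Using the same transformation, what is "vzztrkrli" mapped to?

Rule — take characters alternately from the front and the back (1st, last, 2nd, 2nd-last, ...), then keep only the first 2 characters.
"vzztrkrli" → "vi".

vi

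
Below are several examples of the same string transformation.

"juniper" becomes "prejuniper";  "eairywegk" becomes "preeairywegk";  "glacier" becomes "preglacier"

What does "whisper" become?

Rule — prepend "pre".
Doing the same to "whisper": "prewhisper".

prewhisper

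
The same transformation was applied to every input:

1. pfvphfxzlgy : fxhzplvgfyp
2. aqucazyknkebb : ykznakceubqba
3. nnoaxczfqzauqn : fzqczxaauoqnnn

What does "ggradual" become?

dauraglg

The pattern: take characters alternately from the front and the back (1st, last, 2nd, 2nd-last, ...), then reverse the string.
On "ggradual" that produces "dauraglg".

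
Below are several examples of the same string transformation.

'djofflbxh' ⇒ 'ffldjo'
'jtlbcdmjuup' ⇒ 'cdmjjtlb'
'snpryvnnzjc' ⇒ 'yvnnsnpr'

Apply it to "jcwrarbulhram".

What's happening: delete the last 3 characters, then swap the front and back halves of the string.
For "jcwrarbulhram" the result is "rbulhjcwra".

rbulhjcwra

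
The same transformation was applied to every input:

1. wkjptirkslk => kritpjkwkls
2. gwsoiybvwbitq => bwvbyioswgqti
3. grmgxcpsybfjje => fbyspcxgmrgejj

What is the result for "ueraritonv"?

tirareuvno

In each case the input is transformed by: move the last 3 characters to the front (rotate right by 3), then reverse the string.
Working it through for "ueraritonv": intermediate "onvuerarit", final "tirareuvno".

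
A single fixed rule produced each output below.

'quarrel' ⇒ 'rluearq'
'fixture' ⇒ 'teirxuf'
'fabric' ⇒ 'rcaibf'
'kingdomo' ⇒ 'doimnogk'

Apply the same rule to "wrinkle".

What's happening: take characters alternately from the front and the back (1st, last, 2nd, 2nd-last, ...), then swap the first and last characters.
Applying both steps to "wrinkle": "werlikn", then "nerlikw".
(Check on "fixture": → "feirxut" → "teirxuf" ✓)

nerlikw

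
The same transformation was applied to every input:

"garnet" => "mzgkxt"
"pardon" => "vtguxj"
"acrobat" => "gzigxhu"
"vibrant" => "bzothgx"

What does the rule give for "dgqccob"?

jhmuwii

The pattern: take characters alternately from the front and the back (1st, last, 2nd, 2nd-last, ...), then shift every letter 6 places forward in the alphabet (wrapping around).
Applying both steps to "dgqccob": "dbgoqcc", then "jhmuwii".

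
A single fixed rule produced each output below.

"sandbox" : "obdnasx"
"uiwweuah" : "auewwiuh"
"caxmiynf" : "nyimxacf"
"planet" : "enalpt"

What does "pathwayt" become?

The pattern: move the last character to the front, then reverse the string.
Applying both steps to "pathwayt": "tpathway", then "yawhtapt".

yawhtapt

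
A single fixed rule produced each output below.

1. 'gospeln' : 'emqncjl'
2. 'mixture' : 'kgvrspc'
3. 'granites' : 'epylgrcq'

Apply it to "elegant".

cjceylr

The transformation: shift every letter 2 places backward in the alphabet (wrapping around).
Applying that to "elegant" gives "cjceylr".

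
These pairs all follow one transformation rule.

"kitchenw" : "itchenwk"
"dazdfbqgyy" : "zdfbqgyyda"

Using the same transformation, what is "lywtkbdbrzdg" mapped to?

tkbdbrzdglyw

Rule — swap the front and back halves of the string, then move the last 3 characters to the front (rotate right by 3).
On "lywtkbdbrzdg": the first step gives "dbrzdglywtkb", and the second then gives "tkbdbrzdglyw".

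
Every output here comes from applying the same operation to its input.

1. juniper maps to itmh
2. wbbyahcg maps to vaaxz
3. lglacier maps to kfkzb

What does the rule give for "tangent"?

The pattern: delete the last 3 characters, then shift every letter 1 place backward in the alphabet (wrapping around).
Working it through for "tangent": intermediate "tang", final "szmf".

szmf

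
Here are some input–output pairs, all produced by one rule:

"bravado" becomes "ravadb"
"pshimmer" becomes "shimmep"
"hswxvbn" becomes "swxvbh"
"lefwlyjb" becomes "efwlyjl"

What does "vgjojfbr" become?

Each output is the input with this applied: delete the last character, then move the first character to the end.
Doing the same to "vgjojfbr": "gjojfbv".
(Check on "hswxvbn": → "hswxvb" → "swxvbh" ✓)

gjojfbv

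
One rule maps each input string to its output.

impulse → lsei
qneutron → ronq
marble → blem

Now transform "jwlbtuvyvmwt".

mwtj

The pattern: move the first character to the end, then keep only the last 4 characters.
Starting from "jwlbtuvyvmwt": after the first operation, "wlbtuvyvmwtj"; after the second, "mwtj".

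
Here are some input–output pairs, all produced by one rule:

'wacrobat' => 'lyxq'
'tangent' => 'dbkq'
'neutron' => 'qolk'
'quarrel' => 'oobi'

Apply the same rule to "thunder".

Each output is the input with this applied: shift every letter 3 places backward in the alphabet (wrapping around), then keep only the last 4 characters.
Doing the same to "thunder": "kabo".

kabo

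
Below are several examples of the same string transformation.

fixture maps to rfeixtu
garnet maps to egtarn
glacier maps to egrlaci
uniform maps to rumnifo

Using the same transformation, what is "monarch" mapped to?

What's happening: swap the first and last characters, then move the last 2 characters to the front (rotate right by 2).
On "monarch": the first step gives "honarcm", and the second then gives "cmhonar".

cmhonar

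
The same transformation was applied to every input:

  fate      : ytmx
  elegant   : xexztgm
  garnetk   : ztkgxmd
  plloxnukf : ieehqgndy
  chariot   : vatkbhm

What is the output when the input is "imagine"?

bftzbgx

The pattern: shift every letter 7 places backward in the alphabet (wrapping around).
Doing the same to "imagine": "bftzbgx".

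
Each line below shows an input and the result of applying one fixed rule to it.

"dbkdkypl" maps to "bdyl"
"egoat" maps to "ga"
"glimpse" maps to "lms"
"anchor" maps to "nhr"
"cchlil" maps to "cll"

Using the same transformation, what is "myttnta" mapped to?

What's happening: keep every other character starting from the second (positions 2nd, 4th, 6th, ...).
Applying that to "myttnta" gives "ytt".

ytt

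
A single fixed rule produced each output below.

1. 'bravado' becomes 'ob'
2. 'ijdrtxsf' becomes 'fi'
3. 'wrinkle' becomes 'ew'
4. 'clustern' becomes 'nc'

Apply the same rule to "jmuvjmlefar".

In each case the input is transformed by: move the last character to the front, then keep only the first 2 characters.
Applying both steps to "jmuvjmlefar": "rjmuvjmlefa", then "rj".

rj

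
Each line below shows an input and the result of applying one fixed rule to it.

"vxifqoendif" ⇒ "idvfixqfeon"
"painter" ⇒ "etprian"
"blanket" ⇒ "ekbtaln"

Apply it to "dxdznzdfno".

Rule — move the last 3 characters to the front (rotate right by 3), then swap each adjacent pair of characters (1↔2, 3↔4, ...).
On "dxdznzdfno" that produces "nfdodxnzdz".

nfdodxnzdz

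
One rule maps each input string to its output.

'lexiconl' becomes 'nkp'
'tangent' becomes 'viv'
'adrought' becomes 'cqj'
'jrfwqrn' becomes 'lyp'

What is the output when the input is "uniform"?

Each output is the input with this applied: shift every letter 2 places forward in the alphabet (wrapping around), then keep one character in every 3, starting at position 1 (positions 1st, 4th, 7th, ...).
Starting from "uniform": after the first operation, "wpkhqto"; after the second, "who".

who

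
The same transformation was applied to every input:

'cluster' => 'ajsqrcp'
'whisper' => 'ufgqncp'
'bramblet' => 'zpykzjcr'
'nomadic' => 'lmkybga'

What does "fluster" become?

djsqrcp

Each output is the input with this applied: shift every letter 2 places backward in the alphabet (wrapping around).
On "fluster" that produces "djsqrcp".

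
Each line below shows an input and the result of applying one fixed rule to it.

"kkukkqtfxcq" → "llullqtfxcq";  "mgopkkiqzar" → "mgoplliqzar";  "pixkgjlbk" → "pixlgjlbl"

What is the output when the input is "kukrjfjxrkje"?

Rule — replace every "k" with "l".
Applying that to "kukrjfjxrkje" gives "lulrjfjxrlje".

lulrjfjxrlje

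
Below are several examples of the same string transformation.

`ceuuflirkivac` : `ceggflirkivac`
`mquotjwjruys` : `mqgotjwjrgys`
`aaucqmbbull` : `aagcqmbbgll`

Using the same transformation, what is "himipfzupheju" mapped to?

What's happening: replace every "u" with "g".
On "himipfzupheju" that produces "himipfzgphejg".

himipfzgphejg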